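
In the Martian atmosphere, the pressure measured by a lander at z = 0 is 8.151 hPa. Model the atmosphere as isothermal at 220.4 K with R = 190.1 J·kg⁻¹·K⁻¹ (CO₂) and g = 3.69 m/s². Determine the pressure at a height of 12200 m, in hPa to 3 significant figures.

P ≈ 2.78 hPa

Scale height: H = RT/g = 190.1 × 220.4 / 3.69 = 11354 m.
Barometric formula: P = P₀ exp(−z/H).
z/H = 12200/11354 = 1.0745; exp(−1.0745) = 0.34147.
P = 8.151 × 0.34147 = 2.7833 hPa.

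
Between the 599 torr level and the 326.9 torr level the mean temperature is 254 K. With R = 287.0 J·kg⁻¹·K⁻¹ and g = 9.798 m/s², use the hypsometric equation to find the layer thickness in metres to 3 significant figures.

Δz ≈ 4510 m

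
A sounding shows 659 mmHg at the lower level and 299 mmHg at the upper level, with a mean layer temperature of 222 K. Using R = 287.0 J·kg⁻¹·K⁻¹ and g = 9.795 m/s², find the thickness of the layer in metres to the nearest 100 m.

Hypsometric equation: Δz = (R T̄/g) ln(P₁/P₂).
R T̄/g = 287.0 × 222 / 9.795 = 6504.7 m.
ln(659/299) = ln(2.2040) = 0.79027.
Δz = 6504.7 × 0.79027 = 5140.5 m.

Δz ≈ 5100 m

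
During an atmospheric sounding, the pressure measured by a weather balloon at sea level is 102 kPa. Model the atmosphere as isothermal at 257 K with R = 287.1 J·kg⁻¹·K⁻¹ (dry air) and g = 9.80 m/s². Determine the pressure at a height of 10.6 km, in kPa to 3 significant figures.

P ≈ 25.0 kPa

Scale height: H = RT/g = 287.1 × 257 / 9.80 = 7529.1 m.
Barometric formula: P = P₀ exp(−z/H).
z/H = 10600/7529.1 = 1.4079; exp(−1.4079) = 0.24466.
P = 102 × 0.24466 = 24.955 kPa.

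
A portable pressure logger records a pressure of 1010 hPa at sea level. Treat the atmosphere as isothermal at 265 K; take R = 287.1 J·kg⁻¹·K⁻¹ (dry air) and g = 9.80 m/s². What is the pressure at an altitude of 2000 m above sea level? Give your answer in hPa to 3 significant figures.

P ≈ 781 hPa

Scale height: H = RT/g = 287.1 × 265 / 9.80 = 7763.4 m.
Barometric formula: P = P₀ exp(−z/H).
z/H = 2000.0/7763.4 = 0.25762; exp(−0.25762) = 0.77289.
P = 1010 × 0.77289 = 780.62 hPa.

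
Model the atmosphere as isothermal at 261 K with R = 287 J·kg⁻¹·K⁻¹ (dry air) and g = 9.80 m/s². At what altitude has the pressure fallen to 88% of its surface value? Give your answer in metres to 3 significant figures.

Scale height: H = RT/g = 287 × 261 / 9.80 = 7643.6 m.
Set P/P₀ = exp(−z/H) = 0.88, so z = −H ln(0.88).
−ln(0.88) = 0.12783; z = 7643.6 × 0.12783 = 977.08 m.

z ≈ 977 m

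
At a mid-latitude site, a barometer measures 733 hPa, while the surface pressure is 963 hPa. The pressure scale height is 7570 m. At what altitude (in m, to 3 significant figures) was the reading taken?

z ≈ 2070 m

Invert the barometric formula: z = H ln(P₀/P).
P₀/P = 963/733 = 1.3138; ln(1.3138) = 0.27292.
z = 7570.0 × 0.27292 = 2066.0 m.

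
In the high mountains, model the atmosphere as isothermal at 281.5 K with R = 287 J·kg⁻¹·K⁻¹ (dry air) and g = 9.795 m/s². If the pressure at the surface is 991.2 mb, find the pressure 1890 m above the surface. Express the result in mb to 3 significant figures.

P ≈ 788 mb

Scale height: H = RT/g = 287 × 281.5 / 9.795 = 8248.1 m.
Barometric formula: P = P₀ exp(−z/H).
z/H = 1890.0/8248.1 = 0.22914; exp(−0.22914) = 0.79522.
P = 991.2 × 0.79522 = 788.22 mb.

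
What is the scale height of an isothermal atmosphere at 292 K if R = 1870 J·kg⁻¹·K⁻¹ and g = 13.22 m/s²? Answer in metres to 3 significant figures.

H ≈ 41300 m

The scale height of an isothermal atmosphere is H = RT/g.
H = 1870 × 292 / 13.22 = 546040/13.22 = 41304 m.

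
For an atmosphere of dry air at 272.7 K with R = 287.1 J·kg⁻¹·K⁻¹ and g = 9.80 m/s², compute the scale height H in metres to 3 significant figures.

The scale height of an isothermal atmosphere is H = RT/g.
H = 287.1 × 272.7 / 9.80 = 78292/9.80 = 7989.0 m.

H ≈ 7990 m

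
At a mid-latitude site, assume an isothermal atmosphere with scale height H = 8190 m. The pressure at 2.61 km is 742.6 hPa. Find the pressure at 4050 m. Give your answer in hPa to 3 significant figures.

P ≈ 623 hPa

Between two levels, P₂ = P₁ exp(−Δz/H) with Δz = z₂ − z₁.
Δz = 4050.0 − 2610.0 = 1440.0 m; Δz/H = 1440.0/8190.0 = 0.17582.
P₂ = 742.6 × exp(−0.17582) = 742.6 × 0.83877 = 622.87 hPa.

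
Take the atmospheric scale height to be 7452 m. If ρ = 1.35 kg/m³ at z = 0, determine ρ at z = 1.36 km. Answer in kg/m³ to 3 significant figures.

ρ ≈ 1.12 kg/m³

In an isothermal atmosphere, density decays like pressure: ρ = ρ₀ exp(−z/H).
z/H = 1360.0/7452.0 = 0.18250; exp(−0.18250) = 0.83318.
ρ = 1.35 × 0.83318 = 1.1248 kg/m³.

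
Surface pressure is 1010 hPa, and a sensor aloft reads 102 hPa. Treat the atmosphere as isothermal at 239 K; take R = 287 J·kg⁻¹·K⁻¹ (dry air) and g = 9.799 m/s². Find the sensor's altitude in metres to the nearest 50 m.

Scale height: H = RT/g = 287 × 239 / 9.799 = 7000.0 m.
Invert the barometric formula: z = H ln(P₀/P).
P₀/P = 1010/102 = 9.9020; ln(9.9020) = 2.2927.
z = 7000.0 × 2.2927 = 16049 m.

z ≈ 16050 m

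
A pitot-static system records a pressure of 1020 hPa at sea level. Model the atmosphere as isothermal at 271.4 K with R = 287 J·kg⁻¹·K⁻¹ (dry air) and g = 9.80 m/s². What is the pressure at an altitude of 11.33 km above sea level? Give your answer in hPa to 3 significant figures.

P ≈ 245 hPa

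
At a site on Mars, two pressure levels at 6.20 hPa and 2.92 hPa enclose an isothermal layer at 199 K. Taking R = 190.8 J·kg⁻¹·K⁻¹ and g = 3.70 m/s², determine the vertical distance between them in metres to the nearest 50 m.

Hypsometric equation: Δz = (R T̄/g) ln(P₁/P₂).
R T̄/g = 190.8 × 199 / 3.70 = 10262 m.
ln(6.20/2.92) = ln(2.1233) = 0.75297.
Δz = 10262 × 0.75297 = 7727.0 m.

Δz ≈ 7750 m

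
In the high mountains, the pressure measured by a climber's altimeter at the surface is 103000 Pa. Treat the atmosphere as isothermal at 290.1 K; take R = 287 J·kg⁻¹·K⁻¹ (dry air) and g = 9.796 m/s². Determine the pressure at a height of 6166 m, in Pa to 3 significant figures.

P ≈ 49900 Pa

Scale height: H = RT/g = 287 × 290.1 / 9.796 = 8499.3 m.
Barometric formula: P = P₀ exp(−z/H).
z/H = 6166.0/8499.3 = 0.72547; exp(−0.72547) = 0.48410.
P = 103000 × 0.48410 = 49862 Pa.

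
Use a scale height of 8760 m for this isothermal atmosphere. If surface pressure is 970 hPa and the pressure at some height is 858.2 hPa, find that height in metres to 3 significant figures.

Invert the barometric formula: z = H ln(P₀/P).
P₀/P = 970/858.2 = 1.1303; ln(1.1303) = 0.12248.
z = 8760.0 × 0.12248 = 1072.9 m.

z ≈ 1070 m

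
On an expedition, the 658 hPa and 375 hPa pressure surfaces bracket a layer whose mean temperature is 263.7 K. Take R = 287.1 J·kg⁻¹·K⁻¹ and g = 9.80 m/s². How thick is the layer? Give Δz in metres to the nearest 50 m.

Hypsometric equation: Δz = (R T̄/g) ln(P₁/P₂).
R T̄/g = 287.1 × 263.7 / 9.80 = 7725.3 m.
ln(658/375) = ln(1.7547) = 0.56230.
Δz = 7725.3 × 0.56230 = 4343.9 m.

Δz ≈ 4350 m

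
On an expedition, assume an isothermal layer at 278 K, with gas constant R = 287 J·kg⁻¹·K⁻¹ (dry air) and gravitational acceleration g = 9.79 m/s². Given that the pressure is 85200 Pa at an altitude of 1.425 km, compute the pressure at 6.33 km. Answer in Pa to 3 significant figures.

P ≈ 46700 Pa

Scale height: H = RT/g = 287 × 278 / 9.79 = 8149.7 m.
Between two levels, P₂ = P₁ exp(−Δz/H) with Δz = z₂ − z₁.
Δz = 6330.0 − 1425.0 = 4905.0 m; Δz/H = 4905.0/8149.7 = 0.60186.
P₂ = 85200 × exp(−0.60186) = 85200 × 0.54779 = 46672 Pa.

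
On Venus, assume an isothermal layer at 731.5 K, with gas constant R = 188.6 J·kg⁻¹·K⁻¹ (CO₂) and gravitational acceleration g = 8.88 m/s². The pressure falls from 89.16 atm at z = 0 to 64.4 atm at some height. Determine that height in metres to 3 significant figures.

Scale height: H = RT/g = 188.6 × 731.5 / 8.88 = 15536 m.
Invert the barometric formula: z = H ln(P₀/P).
P₀/P = 89.16/64.4 = 1.3845; ln(1.3845) = 0.32534.
z = 15536 × 0.32534 = 5054.5 m.

z ≈ 5050 m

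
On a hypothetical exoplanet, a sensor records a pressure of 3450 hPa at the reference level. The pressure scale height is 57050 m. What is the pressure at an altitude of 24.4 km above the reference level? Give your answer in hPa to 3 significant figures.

P ≈ 2250 hPa

Barometric formula: P = P₀ exp(−z/H).
z/H = 24400/57050 = 0.42770; exp(−0.42770) = 0.65201.
P = 3450 × 0.65201 = 2249.4 hPa.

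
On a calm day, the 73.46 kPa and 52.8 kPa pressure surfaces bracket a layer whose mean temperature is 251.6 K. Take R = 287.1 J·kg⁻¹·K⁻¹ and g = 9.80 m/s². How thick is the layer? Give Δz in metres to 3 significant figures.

Δz ≈ 2430 m

Hypsometric equation: Δz = (R T̄/g) ln(P₁/P₂).
R T̄/g = 287.1 × 251.6 / 9.80 = 7370.9 m.
ln(73.46/52.8) = ln(1.3913) = 0.33024.
Δz = 7370.9 × 0.33024 = 2434.2 m.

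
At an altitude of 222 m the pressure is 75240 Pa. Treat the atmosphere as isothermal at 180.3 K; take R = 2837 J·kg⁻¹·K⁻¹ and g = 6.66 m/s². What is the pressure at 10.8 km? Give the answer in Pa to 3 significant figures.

P ≈ 65600 Pa

Scale height: H = RT/g = 2837 × 180.3 / 6.66 = 76803 m.
Between two levels, P₂ = P₁ exp(−Δz/H) with Δz = z₂ − z₁.
Δz = 10800 − 222.00 = 10578 m; Δz/H = 10578/76803 = 0.13773.
P₂ = 75240 × exp(−0.13773) = 75240 × 0.87133 = 65559 Pa.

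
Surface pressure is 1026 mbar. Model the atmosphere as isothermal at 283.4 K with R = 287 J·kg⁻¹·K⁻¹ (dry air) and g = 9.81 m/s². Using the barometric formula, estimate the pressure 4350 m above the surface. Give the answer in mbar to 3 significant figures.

P ≈ 607 mbar

Scale height: H = RT/g = 287 × 283.4 / 9.81 = 8291.1 m.
Barometric formula: P = P₀ exp(−z/H).
z/H = 4350.0/8291.1 = 0.52466; exp(−0.52466) = 0.59176.
P = 1026 × 0.59176 = 607.15 mbar.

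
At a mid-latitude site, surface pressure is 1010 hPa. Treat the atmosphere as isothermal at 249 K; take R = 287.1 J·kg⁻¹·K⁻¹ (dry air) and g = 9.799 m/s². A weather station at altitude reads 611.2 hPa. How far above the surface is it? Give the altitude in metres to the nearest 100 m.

Scale height: H = RT/g = 287.1 × 249 / 9.799 = 7295.4 m.
Invert the barometric formula: z = H ln(P₀/P).
P₀/P = 1010/611.2 = 1.6525; ln(1.6525) = 0.50229.
z = 7295.4 × 0.50229 = 3664.4 m.

z ≈ 3700 m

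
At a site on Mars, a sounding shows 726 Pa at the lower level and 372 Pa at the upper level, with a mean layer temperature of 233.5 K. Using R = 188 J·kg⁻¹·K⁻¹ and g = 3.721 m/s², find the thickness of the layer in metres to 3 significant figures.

Hypsometric equation: Δz = (R T̄/g) ln(P₁/P₂).
R T̄/g = 188 × 233.5 / 3.721 = 11797 m.
ln(726/372) = ln(1.9516) = 0.66865.
Δz = 11797 × 0.66865 = 7888.1 m.

Δz ≈ 7890 m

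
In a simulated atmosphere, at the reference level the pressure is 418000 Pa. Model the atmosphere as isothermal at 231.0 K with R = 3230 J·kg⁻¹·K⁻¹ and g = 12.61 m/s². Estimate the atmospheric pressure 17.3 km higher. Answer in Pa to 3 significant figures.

Scale height: H = RT/g = 3230 × 231.0 / 12.61 = 59170 m.
Barometric formula: P = P₀ exp(−z/H).
z/H = 17300/59170 = 0.29238; exp(−0.29238) = 0.74648.
P = 418000 × 0.74648 = 312030 Pa.

P ≈ 312000 Pa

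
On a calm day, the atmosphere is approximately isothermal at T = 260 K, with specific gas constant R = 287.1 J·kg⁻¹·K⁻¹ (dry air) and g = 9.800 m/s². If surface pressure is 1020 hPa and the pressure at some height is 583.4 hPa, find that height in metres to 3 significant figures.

z ≈ 4260 m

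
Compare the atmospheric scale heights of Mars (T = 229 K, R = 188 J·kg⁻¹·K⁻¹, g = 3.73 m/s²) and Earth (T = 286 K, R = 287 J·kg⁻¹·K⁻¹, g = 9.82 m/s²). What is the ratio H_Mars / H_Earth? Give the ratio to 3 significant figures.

H = RT/g for each body.
H_Mars = 188 × 229 / 3.73 = 11542 m.
H_Earth = 287 × 286 / 9.82 = 8358.7 m.
H_Mars/H_Earth = 11542/8358.7 = 1.3808.

H_Mars/H_Earth ≈ 1.38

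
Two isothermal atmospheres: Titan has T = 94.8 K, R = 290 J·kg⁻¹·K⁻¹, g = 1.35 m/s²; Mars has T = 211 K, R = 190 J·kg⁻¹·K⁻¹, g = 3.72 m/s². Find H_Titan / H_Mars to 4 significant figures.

H = RT/g for each body.
H_Titan = 290 × 94.8 / 1.35 = 20364 m.
H_Mars = 190 × 211 / 3.72 = 10777 m.
H_Titan/H_Mars = 20364/10777 = 1.8896.

H_Titan/H_Mars ≈ 1.890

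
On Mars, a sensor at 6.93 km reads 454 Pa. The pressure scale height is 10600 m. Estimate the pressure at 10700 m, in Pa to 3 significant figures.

P ≈ 318 Pa

Between two levels, P₂ = P₁ exp(−Δz/H) with Δz = z₂ − z₁.
Δz = 10700 − 6930.0 = 3770.0 m; Δz/H = 3770.0/10600 = 0.35566.
P₂ = 454 × exp(−0.35566) = 454 × 0.70071 = 318.12 Pa.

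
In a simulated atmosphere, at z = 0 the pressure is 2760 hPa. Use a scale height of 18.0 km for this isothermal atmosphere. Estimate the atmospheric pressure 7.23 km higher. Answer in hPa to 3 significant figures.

P ≈ 1850 hPa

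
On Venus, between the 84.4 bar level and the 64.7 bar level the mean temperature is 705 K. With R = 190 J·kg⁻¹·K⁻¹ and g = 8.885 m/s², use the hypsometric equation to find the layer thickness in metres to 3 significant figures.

Hypsometric equation: Δz = (R T̄/g) ln(P₁/P₂).
R T̄/g = 190 × 705 / 8.885 = 15076 m.
ln(84.4/64.7) = ln(1.3045) = 0.26582.
Δz = 15076 × 0.26582 = 4007.5 m.

Δz ≈ 4010 m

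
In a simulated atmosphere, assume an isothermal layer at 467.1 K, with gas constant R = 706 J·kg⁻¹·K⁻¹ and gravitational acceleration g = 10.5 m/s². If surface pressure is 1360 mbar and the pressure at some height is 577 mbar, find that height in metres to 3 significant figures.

z ≈ 26900 m

Scale height: H = RT/g = 706 × 467.1 / 10.5 = 31407 m.
Invert the barometric formula: z = H ln(P₀/P).
P₀/P = 1360/577 = 2.3570; ln(2.3570) = 0.85739.
z = 31407 × 0.85739 = 26928 m.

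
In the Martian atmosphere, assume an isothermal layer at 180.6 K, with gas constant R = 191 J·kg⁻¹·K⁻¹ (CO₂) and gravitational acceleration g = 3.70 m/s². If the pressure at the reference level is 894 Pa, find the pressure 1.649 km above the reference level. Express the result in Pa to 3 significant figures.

Scale height: H = RT/g = 191 × 180.6 / 3.70 = 9322.9 m.
Barometric formula: P = P₀ exp(−z/H).
z/H = 1649.0/9322.9 = 0.17688; exp(−0.17688) = 0.83788.
P = 894 × 0.83788 = 749.06 Pa.

P ≈ 749 Pa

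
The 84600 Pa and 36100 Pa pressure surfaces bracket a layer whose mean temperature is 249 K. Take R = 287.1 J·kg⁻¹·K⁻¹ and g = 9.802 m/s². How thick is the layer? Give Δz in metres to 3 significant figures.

Δz ≈ 6210 m

Hypsometric equation: Δz = (R T̄/g) ln(P₁/P₂).
R T̄/g = 287.1 × 249 / 9.802 = 7293.2 m.
ln(84600/36100) = ln(2.3435) = 0.85165.
Δz = 7293.2 × 0.85165 = 6211.3 m.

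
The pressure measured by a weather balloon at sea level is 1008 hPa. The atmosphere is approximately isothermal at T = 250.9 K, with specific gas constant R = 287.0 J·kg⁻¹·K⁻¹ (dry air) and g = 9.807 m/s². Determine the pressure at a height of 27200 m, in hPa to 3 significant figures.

P ≈ 24.8 hPa

Scale height: H = RT/g = 287.0 × 250.9 / 9.807 = 7342.5 m.
Barometric formula: P = P₀ exp(−z/H).
z/H = 27200/7342.5 = 3.7045; exp(−3.7045) = 0.024613.
P = 1008 × 0.024613 = 24.810 hPa.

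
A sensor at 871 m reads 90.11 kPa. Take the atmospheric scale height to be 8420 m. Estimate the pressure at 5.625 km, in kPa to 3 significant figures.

P ≈ 51.2 kPa

Between two levels, P₂ = P₁ exp(−Δz/H) with Δz = z₂ − z₁.
Δz = 5625.0 − 871.00 = 4754.0 m; Δz/H = 4754.0/8420.0 = 0.56461.
P₂ = 90.11 × exp(−0.56461) = 90.11 × 0.56858 = 51.235 kPa.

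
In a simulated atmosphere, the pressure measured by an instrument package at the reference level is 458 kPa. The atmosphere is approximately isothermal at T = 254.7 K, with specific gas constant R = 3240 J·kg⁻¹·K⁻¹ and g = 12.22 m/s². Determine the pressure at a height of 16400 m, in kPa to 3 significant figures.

P ≈ 359 kPa

Scale height: H = RT/g = 3240 × 254.7 / 12.22 = 67531 m.
Barometric formula: P = P₀ exp(−z/H).
z/H = 16400/67531 = 0.24285; exp(−0.24285) = 0.78439.
P = 458 × 0.78439 = 359.25 kPa.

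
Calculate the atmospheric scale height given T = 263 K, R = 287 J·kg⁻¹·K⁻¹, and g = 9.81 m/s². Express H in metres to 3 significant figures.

H ≈ 7690 m

The scale height of an isothermal atmosphere is H = RT/g.
H = 287 × 263 / 9.81 = 75481/9.81 = 7694.3 m.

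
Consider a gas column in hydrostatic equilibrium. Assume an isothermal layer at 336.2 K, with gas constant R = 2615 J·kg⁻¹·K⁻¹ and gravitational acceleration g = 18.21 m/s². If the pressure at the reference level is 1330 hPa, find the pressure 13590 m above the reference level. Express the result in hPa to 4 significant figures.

Scale height: H = RT/g = 2615 × 336.2 / 18.21 = 48279 m.
Barometric formula: P = P₀ exp(−z/H).
z/H = 13590/48279 = 0.28149; exp(−0.28149) = 0.75466.
P = 1330 × 0.75466 = 1003.7 hPa.

P ≈ 1004 hPa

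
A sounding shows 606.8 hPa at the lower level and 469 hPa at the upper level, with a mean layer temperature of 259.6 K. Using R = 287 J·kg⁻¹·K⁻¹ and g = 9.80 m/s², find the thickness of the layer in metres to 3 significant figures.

Δz ≈ 1960 m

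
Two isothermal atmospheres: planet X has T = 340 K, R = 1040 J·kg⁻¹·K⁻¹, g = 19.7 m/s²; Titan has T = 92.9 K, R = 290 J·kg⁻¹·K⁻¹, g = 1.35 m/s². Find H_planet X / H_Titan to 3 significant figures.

H_planet X/H_Titan ≈ 0.899

H = RT/g for each body.
H_planet X = 1040 × 340 / 19.7 = 17949 m.
H_Titan = 290 × 92.9 / 1.35 = 19956 m.
H_planet X/H_Titan = 17949/19956 = 0.89943.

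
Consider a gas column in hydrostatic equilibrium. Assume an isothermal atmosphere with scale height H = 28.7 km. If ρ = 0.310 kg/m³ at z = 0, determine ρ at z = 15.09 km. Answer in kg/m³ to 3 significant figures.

In an isothermal atmosphere, density decays like pressure: ρ = ρ₀ exp(−z/H).
z/H = 15090/28700 = 0.52578; exp(−0.52578) = 0.59109.
ρ = 0.310 × 0.59109 = 0.18324 kg/m³.

ρ ≈ 0.183 kg/m³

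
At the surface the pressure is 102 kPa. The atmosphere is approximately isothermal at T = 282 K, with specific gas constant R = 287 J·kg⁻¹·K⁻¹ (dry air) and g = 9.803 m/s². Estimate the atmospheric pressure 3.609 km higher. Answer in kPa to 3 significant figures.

P ≈ 65.9 kPa

Scale height: H = RT/g = 287 × 282 / 9.803 = 8256.0 m.
Barometric formula: P = P₀ exp(−z/H).
z/H = 3609.0/8256.0 = 0.43714; exp(−0.43714) = 0.64588.
P = 102 × 0.64588 = 65.880 kPa.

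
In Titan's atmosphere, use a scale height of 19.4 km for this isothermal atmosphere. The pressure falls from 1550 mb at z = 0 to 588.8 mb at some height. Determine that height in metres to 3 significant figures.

Invert the barometric formula: z = H ln(P₀/P).
P₀/P = 1550/588.8 = 2.6325; ln(2.6325) = 0.96793.
z = 19400 × 0.96793 = 18778 m.

z ≈ 18800 m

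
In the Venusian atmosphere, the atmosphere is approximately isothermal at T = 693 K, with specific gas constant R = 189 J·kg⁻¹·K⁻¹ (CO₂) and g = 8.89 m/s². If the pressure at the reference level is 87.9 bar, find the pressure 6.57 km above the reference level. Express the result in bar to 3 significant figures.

Scale height: H = RT/g = 189 × 693 / 8.89 = 14733 m.
Barometric formula: P = P₀ exp(−z/H).
z/H = 6570.0/14733 = 0.44594; exp(−0.44594) = 0.64022.
P = 87.9 × 0.64022 = 56.275 bar.

P ≈ 56.3 bar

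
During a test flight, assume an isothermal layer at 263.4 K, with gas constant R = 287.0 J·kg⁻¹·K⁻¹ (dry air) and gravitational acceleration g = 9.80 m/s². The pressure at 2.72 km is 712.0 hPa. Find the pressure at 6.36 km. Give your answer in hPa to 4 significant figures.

Scale height: H = RT/g = 287.0 × 263.4 / 9.80 = 7713.9 m.
Between two levels, P₂ = P₁ exp(−Δz/H) with Δz = z₂ − z₁.
Δz = 6360.0 − 2720.0 = 3640.0 m; Δz/H = 3640.0/7713.9 = 0.47188.
P₂ = 712.0 × exp(−0.47188) = 712.0 × 0.62383 = 444.17 hPa.

P ≈ 444.2 hPa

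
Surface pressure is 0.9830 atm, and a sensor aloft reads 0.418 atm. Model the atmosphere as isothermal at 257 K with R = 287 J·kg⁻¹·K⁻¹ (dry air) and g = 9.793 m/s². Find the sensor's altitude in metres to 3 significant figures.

Scale height: H = RT/g = 287 × 257 / 9.793 = 7531.8 m.
Invert the barometric formula: z = H ln(P₀/P).
P₀/P = 0.9830/0.418 = 2.3517; ln(2.3517) = 0.85514.
z = 7531.8 × 0.85514 = 6440.7 m.

z ≈ 6440 m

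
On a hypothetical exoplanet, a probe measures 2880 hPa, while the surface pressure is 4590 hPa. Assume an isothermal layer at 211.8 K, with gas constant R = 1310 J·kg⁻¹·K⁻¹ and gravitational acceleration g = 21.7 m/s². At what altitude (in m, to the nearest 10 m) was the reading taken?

z ≈ 5960 m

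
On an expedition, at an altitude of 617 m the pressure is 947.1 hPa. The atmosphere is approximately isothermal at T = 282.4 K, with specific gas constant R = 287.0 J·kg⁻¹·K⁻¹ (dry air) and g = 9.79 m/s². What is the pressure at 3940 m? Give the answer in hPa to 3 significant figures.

Scale height: H = RT/g = 287.0 × 282.4 / 9.79 = 8278.7 m.
Between two levels, P₂ = P₁ exp(−Δz/H) with Δz = z₂ − z₁.
Δz = 3940.0 − 617.00 = 3323.0 m; Δz/H = 3323.0/8278.7 = 0.40139.
P₂ = 947.1 × exp(−0.40139) = 947.1 × 0.66939 = 633.98 hPa.

P ≈ 634 hPa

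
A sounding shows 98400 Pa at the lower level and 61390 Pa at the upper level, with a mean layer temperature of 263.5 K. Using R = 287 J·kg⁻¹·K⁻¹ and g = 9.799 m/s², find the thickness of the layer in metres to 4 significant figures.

Hypsometric equation: Δz = (R T̄/g) ln(P₁/P₂).
R T̄/g = 287 × 263.5 / 9.799 = 7717.6 m.
ln(98400/61390) = ln(1.6029) = 0.47181.
Δz = 7717.6 × 0.47181 = 3641.2 m.

Δz ≈ 3641 m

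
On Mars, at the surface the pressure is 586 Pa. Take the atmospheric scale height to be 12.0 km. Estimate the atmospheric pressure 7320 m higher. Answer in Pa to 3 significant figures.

P ≈ 318 Pa

Barometric formula: P = P₀ exp(−z/H).
z/H = 7320.0/12000 = 0.61000; exp(−0.61000) = 0.54335.
P = 586 × 0.54335 = 318.40 Pa.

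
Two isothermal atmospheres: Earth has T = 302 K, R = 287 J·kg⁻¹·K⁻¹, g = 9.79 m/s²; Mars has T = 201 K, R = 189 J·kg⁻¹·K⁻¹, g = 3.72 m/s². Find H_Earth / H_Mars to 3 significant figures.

H_Earth/H_Mars ≈ 0.867

H = RT/g for each body.
H_Earth = 287 × 302 / 9.79 = 8853.3 m.
H_Mars = 189 × 201 / 3.72 = 10212 m.
H_Earth/H_Mars = 8853.3/10212 = 0.86695.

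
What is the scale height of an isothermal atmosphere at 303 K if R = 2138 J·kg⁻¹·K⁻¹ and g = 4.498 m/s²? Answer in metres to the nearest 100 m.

H ≈ 144000 m

The scale height of an isothermal atmosphere is H = RT/g.
H = 2138 × 303 / 4.498 = 647810/4.498 = 144020 m.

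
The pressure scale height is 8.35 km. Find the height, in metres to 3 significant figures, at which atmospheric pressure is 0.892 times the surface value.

z ≈ 954 m

Set P/P₀ = exp(−z/H) = 0.892, so z = −H ln(0.892).
−ln(0.892) = 0.11429; z = 8350.0 × 0.11429 = 954.32 m.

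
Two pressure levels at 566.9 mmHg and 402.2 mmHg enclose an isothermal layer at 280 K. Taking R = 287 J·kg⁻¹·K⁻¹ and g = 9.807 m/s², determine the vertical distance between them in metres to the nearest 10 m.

Δz ≈ 2810 m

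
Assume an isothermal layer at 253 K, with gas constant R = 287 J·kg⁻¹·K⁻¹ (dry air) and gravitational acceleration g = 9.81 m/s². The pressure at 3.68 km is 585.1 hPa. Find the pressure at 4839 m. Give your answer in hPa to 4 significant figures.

P ≈ 500.3 hPa

Scale height: H = RT/g = 287 × 253 / 9.81 = 7401.7 m.
Between two levels, P₂ = P₁ exp(−Δz/H) with Δz = z₂ − z₁.
Δz = 4839.0 − 3680.0 = 1159.0 m; Δz/H = 1159.0/7401.7 = 0.15659.
P₂ = 585.1 × exp(−0.15659) = 585.1 × 0.85505 = 500.29 hPa.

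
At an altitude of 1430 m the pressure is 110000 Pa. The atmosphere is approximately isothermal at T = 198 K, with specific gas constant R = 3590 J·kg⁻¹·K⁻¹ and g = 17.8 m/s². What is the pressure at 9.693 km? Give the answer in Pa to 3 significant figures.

P ≈ 89400 Pa

Scale height: H = RT/g = 3590 × 198 / 17.8 = 39934 m.
Between two levels, P₂ = P₁ exp(−Δz/H) with Δz = z₂ − z₁.
Δz = 9693.0 − 1430.0 = 8263.0 m; Δz/H = 8263.0/39934 = 0.20692.
P₂ = 110000 × exp(−0.20692) = 110000 × 0.81308 = 89439 Pa.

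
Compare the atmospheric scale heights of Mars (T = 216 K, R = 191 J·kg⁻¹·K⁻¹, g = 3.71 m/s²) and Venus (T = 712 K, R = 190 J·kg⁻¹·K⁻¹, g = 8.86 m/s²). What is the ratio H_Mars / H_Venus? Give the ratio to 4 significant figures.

H = RT/g for each body.
H_Mars = 191 × 216 / 3.71 = 11120 m.
H_Venus = 190 × 712 / 8.86 = 15269 m.
H_Mars/H_Venus = 11120/15269 = 0.72827.

H_Mars/H_Venus ≈ 0.7283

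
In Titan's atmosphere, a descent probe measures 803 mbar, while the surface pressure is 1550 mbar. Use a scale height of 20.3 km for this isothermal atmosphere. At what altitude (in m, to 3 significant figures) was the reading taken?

z ≈ 13400 m

Invert the barometric formula: z = H ln(P₀/P).
P₀/P = 1550/803 = 1.9303; ln(1.9303) = 0.65768.
z = 20300 × 0.65768 = 13351 m.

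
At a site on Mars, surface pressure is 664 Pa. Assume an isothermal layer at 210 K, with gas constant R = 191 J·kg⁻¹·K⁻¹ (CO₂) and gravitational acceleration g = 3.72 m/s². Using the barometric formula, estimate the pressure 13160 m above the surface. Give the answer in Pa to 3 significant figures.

Scale height: H = RT/g = 191 × 210 / 3.72 = 10782 m.
Barometric formula: P = P₀ exp(−z/H).
z/H = 13160/10782 = 1.2206; exp(−1.2206) = 0.29505.
P = 664 × 0.29505 = 195.91 Pa.

P ≈ 196 Pa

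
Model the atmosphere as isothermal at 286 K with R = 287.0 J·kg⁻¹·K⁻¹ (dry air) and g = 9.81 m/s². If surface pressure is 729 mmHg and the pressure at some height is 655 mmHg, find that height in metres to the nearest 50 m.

Scale height: H = RT/g = 287.0 × 286 / 9.81 = 8367.2 m.
Invert the barometric formula: z = H ln(P₀/P).
P₀/P = 729/655 = 1.1130; ln(1.1130) = 0.10706.
z = 8367.2 × 0.10706 = 895.79 m.

z ≈ 900 m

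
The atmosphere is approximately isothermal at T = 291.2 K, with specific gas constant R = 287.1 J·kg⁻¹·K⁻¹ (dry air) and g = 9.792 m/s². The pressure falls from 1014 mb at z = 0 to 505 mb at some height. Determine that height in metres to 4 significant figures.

Scale height: H = RT/g = 287.1 × 291.2 / 9.792 = 8537.9 m.
Invert the barometric formula: z = H ln(P₀/P).
P₀/P = 1014/505 = 2.0079; ln(2.0079) = 0.69709.
z = 8537.9 × 0.69709 = 5951.7 m.

z ≈ 5952 m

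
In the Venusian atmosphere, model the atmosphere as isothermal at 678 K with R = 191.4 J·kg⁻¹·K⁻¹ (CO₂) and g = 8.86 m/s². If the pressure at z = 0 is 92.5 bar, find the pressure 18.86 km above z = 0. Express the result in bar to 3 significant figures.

P ≈ 25.5 bar

Scale height: H = RT/g = 191.4 × 678 / 8.86 = 14647 m.
Barometric formula: P = P₀ exp(−z/H).
z/H = 18860/14647 = 1.2876; exp(−1.2876) = 0.27593.
P = 92.5 × 0.27593 = 25.524 bar.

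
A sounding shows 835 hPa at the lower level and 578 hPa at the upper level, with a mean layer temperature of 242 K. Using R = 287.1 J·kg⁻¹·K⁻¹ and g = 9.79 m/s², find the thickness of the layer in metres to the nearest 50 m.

Δz ≈ 2600 m

Hypsometric equation: Δz = (R T̄/g) ln(P₁/P₂).
R T̄/g = 287.1 × 242 / 9.79 = 7096.9 m.
ln(835/578) = ln(1.4446) = 0.36783.
Δz = 7096.9 × 0.36783 = 2610.5 m.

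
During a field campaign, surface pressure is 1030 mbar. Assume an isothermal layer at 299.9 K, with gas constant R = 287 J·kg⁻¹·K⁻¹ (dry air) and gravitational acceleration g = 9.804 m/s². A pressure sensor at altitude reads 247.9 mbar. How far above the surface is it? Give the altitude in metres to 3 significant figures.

Scale height: H = RT/g = 287 × 299.9 / 9.804 = 8779.2 m.
Invert the barometric formula: z = H ln(P₀/P).
P₀/P = 1030/247.9 = 4.1549; ln(4.1549) = 1.4243.
z = 8779.2 × 1.4243 = 12504 m.

z ≈ 12500 m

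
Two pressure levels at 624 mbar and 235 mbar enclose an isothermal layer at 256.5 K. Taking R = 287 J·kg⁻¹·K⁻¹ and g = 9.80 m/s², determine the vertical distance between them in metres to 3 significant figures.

Hypsometric equation: Δz = (R T̄/g) ln(P₁/P₂).
R T̄/g = 287 × 256.5 / 9.80 = 7511.8 m.
ln(624/235) = ln(2.6553) = 0.97656.
Δz = 7511.8 × 0.97656 = 7335.7 m.

Δz ≈ 7340 m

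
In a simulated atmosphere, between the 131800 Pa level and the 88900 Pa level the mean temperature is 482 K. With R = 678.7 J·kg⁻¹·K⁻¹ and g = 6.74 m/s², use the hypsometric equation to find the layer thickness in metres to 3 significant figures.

Hypsometric equation: Δz = (R T̄/g) ln(P₁/P₂).
R T̄/g = 678.7 × 482 / 6.74 = 48536 m.
ln(131800/88900) = ln(1.4826) = 0.39380.
Δz = 48536 × 0.39380 = 19113 m.

Δz ≈ 19100 m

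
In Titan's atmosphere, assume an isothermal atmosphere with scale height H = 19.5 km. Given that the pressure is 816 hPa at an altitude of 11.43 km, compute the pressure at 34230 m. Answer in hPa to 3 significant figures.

Between two levels, P₂ = P₁ exp(−Δz/H) with Δz = z₂ − z₁.
Δz = 34230 − 11430 = 22800 m; Δz/H = 22800/19500 = 1.1692.
P₂ = 816 × exp(−1.1692) = 816 × 0.31062 = 253.47 hPa.

P ≈ 253 hPa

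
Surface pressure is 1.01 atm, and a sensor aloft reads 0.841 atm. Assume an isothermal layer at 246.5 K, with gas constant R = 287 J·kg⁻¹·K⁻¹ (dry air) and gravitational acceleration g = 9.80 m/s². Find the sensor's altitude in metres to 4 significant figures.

z ≈ 1322 m

Scale height: H = RT/g = 287 × 246.5 / 9.80 = 7218.9 m.
Invert the barometric formula: z = H ln(P₀/P).
P₀/P = 1.01/0.841 = 1.2010; ln(1.2010) = 0.18315.
z = 7218.9 × 0.18315 = 1322.1 m.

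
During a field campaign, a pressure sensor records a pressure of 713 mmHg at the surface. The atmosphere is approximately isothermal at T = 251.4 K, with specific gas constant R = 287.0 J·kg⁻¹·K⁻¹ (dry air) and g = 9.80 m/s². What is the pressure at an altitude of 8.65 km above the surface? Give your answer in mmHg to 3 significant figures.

P ≈ 220 mmHg

Scale height: H = RT/g = 287.0 × 251.4 / 9.80 = 7362.4 m.
Barometric formula: P = P₀ exp(−z/H).
z/H = 8650.0/7362.4 = 1.1749; exp(−1.1749) = 0.30885.
P = 713 × 0.30885 = 220.21 mmHg.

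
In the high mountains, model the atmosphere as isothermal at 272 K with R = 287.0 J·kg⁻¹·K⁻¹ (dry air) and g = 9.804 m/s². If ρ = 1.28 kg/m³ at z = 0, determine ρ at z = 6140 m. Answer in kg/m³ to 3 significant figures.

ρ ≈ 0.592 kg/m³

Scale height: H = RT/g = 287.0 × 272 / 9.804 = 7962.5 m.
In an isothermal atmosphere, density decays like pressure: ρ = ρ₀ exp(−z/H).
z/H = 6140.0/7962.5 = 0.77111; exp(−0.77111) = 0.46250.
ρ = 1.28 × 0.46250 = 0.59200 kg/m³.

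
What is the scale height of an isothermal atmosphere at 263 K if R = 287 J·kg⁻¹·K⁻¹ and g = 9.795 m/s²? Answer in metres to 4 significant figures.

H ≈ 7706 m

The scale height of an isothermal atmosphere is H = RT/g.
H = 287 × 263 / 9.795 = 75481/9.795 = 7706.1 m.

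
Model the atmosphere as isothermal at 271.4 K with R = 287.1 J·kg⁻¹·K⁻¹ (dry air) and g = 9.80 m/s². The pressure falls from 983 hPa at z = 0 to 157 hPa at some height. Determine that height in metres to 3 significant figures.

z ≈ 14600 m

Scale height: H = RT/g = 287.1 × 271.4 / 9.80 = 7950.9 m.
Invert the barometric formula: z = H ln(P₀/P).
P₀/P = 983/157 = 6.2611; ln(6.2611) = 1.8344.
z = 7950.9 × 1.8344 = 14585 m.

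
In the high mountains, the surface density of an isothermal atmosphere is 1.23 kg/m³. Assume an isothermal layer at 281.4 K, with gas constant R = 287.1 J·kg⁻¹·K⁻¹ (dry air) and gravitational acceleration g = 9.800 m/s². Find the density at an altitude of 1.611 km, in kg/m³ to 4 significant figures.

ρ ≈ 1.012 kg/m³

Scale height: H = RT/g = 287.1 × 281.4 / 9.800 = 8243.9 m.
In an isothermal atmosphere, density decays like pressure: ρ = ρ₀ exp(−z/H).
z/H = 1611.0/8243.9 = 0.19542; exp(−0.19542) = 0.82249.
ρ = 1.23 × 0.82249 = 1.0117 kg/m³.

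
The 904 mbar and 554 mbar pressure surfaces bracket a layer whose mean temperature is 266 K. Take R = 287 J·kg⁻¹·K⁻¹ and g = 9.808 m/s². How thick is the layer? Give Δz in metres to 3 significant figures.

Δz ≈ 3810 m

Hypsometric equation: Δz = (R T̄/g) ln(P₁/P₂).
R T̄/g = 287 × 266 / 9.808 = 7783.6 m.
ln(904/554) = ln(1.6318) = 0.48968.
Δz = 7783.6 × 0.48968 = 3811.5 m.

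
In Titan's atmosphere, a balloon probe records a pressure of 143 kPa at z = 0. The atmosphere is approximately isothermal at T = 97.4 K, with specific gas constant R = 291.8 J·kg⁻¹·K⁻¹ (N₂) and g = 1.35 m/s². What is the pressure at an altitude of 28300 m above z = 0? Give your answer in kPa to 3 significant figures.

P ≈ 37.3 kPa

Scale height: H = RT/g = 291.8 × 97.4 / 1.35 = 21053 m.
Barometric formula: P = P₀ exp(−z/H).
z/H = 28300/21053 = 1.3442; exp(−1.3442) = 0.26075.
P = 143 × 0.26075 = 37.287 kPa.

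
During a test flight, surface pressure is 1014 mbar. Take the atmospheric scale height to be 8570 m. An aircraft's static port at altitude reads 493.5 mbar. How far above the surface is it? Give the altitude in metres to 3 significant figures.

z ≈ 6170 m

Invert the barometric formula: z = H ln(P₀/P).
P₀/P = 1014/493.5 = 2.0547; ln(2.0547) = 0.72013.
z = 8570.0 × 0.72013 = 6171.5 m.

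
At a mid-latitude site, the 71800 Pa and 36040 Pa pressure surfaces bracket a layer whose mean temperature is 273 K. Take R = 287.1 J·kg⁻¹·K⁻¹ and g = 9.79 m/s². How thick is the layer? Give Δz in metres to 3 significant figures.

Δz ≈ 5520 m

Hypsometric equation: Δz = (R T̄/g) ln(P₁/P₂).
R T̄/g = 287.1 × 273 / 9.79 = 8006.0 m.
ln(71800/36040) = ln(1.9922) = 0.68924.
Δz = 8006.0 × 0.68924 = 5518.1 m.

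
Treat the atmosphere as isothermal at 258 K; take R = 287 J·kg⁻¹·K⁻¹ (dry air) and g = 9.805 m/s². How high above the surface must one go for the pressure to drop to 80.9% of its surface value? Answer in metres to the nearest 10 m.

z ≈ 1600 m

Scale height: H = RT/g = 287 × 258 / 9.805 = 7551.9 m.
Set P/P₀ = exp(−z/H) = 0.809, so z = −H ln(0.809).
−ln(0.809) = 0.21196; z = 7551.9 × 0.21196 = 1600.7 m.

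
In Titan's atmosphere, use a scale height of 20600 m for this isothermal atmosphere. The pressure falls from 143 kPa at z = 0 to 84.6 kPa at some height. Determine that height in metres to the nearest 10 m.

z ≈ 10810 m

Invert the barometric formula: z = H ln(P₀/P).
P₀/P = 143/84.6 = 1.6903; ln(1.6903) = 0.52491.
z = 20600 × 0.52491 = 10813 m.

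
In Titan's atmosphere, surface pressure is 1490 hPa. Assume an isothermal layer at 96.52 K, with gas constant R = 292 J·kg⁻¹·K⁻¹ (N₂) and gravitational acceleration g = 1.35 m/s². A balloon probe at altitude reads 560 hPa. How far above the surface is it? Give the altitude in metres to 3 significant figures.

Scale height: H = RT/g = 292 × 96.52 / 1.35 = 20877 m.
Invert the barometric formula: z = H ln(P₀/P).
P₀/P = 1490/560 = 2.6607; ln(2.6607) = 0.97859.
z = 20877 × 0.97859 = 20430 m.

z ≈ 20400 m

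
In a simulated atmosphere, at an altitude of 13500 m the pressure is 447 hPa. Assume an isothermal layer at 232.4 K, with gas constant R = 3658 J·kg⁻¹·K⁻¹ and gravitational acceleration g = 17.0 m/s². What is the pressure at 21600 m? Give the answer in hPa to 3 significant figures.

P ≈ 380 hPa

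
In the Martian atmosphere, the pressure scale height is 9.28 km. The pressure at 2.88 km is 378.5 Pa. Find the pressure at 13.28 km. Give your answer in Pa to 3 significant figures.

P ≈ 123 Pa

Between two levels, P₂ = P₁ exp(−Δz/H) with Δz = z₂ − z₁.
Δz = 13280 − 2880.0 = 10400 m; Δz/H = 10400/9280.0 = 1.1207.
P₂ = 378.5 × exp(−1.1207) = 378.5 × 0.32605 = 123.41 Pa.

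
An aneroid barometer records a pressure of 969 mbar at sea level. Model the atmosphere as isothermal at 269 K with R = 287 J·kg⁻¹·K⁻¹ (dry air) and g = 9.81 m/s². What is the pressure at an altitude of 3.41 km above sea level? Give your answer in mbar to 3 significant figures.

P ≈ 628 mbar

Scale height: H = RT/g = 287 × 269 / 9.81 = 7869.8 m.
Barometric formula: P = P₀ exp(−z/H).
z/H = 3410.0/7869.8 = 0.43330; exp(−0.43330) = 0.64837.
P = 969 × 0.64837 = 628.27 mbar.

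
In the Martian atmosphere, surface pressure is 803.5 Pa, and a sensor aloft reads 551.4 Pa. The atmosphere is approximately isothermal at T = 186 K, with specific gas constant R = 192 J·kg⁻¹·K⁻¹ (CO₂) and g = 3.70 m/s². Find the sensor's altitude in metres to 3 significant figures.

z ≈ 3630 m

Scale height: H = RT/g = 192 × 186 / 3.70 = 9651.9 m.
Invert the barometric formula: z = H ln(P₀/P).
P₀/P = 803.5/551.4 = 1.4572; ln(1.4572) = 0.37652.
z = 9651.9 × 0.37652 = 3634.1 m.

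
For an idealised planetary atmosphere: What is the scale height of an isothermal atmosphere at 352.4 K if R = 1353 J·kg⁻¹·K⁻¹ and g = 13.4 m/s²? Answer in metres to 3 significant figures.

H ≈ 35600 m

The scale height of an isothermal atmosphere is H = RT/g.
H = 1353 × 352.4 / 13.4 = 476800/13.4 = 35582 m.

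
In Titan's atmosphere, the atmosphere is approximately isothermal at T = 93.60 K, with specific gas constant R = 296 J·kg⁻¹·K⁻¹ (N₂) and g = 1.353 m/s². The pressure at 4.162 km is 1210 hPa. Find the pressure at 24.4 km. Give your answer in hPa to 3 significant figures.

Scale height: H = RT/g = 296 × 93.60 / 1.353 = 20477 m.
Between two levels, P₂ = P₁ exp(−Δz/H) with Δz = z₂ − z₁.
Δz = 24400 − 4162.0 = 20238 m; Δz/H = 20238/20477 = 0.98833.
P₂ = 1210 × exp(−0.98833) = 1210 × 0.37220 = 450.36 hPa.

P ≈ 450 hPa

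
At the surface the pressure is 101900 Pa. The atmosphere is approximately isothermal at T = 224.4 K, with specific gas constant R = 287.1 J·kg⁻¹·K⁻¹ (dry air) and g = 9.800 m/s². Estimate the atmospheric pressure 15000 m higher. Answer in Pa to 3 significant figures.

Scale height: H = RT/g = 287.1 × 224.4 / 9.800 = 6574.0 m.
Barometric formula: P = P₀ exp(−z/H).
z/H = 15000/6574.0 = 2.2817; exp(−2.2817) = 0.10211.
P = 101900 × 0.10211 = 10405 Pa.

P ≈ 10400 Pa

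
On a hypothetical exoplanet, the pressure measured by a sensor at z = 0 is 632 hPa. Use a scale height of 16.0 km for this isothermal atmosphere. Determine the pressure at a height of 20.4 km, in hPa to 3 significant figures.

Barometric formula: P = P₀ exp(−z/H).
z/H = 20400/16000 = 1.2750; exp(−1.2750) = 0.27943.
P = 632 × 0.27943 = 176.60 hPa.

P ≈ 177 hPa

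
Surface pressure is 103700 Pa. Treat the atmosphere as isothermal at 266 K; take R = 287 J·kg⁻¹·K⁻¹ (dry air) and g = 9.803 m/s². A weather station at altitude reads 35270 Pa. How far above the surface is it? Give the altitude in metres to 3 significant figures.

z ≈ 8400 m

Scale height: H = RT/g = 287 × 266 / 9.803 = 7787.6 m.
Invert the barometric formula: z = H ln(P₀/P).
P₀/P = 103700/35270 = 2.9402; ln(2.9402) = 1.0785.
z = 7787.6 × 1.0785 = 8398.9 m.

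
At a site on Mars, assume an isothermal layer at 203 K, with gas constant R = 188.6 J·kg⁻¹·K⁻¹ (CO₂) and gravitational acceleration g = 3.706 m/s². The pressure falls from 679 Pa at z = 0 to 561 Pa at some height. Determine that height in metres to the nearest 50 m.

Scale height: H = RT/g = 188.6 × 203 / 3.706 = 10331 m.
Invert the barometric formula: z = H ln(P₀/P).
P₀/P = 679/561 = 1.2103; ln(1.2103) = 0.19087.
z = 10331 × 0.19087 = 1971.9 m.

z ≈ 1950 m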